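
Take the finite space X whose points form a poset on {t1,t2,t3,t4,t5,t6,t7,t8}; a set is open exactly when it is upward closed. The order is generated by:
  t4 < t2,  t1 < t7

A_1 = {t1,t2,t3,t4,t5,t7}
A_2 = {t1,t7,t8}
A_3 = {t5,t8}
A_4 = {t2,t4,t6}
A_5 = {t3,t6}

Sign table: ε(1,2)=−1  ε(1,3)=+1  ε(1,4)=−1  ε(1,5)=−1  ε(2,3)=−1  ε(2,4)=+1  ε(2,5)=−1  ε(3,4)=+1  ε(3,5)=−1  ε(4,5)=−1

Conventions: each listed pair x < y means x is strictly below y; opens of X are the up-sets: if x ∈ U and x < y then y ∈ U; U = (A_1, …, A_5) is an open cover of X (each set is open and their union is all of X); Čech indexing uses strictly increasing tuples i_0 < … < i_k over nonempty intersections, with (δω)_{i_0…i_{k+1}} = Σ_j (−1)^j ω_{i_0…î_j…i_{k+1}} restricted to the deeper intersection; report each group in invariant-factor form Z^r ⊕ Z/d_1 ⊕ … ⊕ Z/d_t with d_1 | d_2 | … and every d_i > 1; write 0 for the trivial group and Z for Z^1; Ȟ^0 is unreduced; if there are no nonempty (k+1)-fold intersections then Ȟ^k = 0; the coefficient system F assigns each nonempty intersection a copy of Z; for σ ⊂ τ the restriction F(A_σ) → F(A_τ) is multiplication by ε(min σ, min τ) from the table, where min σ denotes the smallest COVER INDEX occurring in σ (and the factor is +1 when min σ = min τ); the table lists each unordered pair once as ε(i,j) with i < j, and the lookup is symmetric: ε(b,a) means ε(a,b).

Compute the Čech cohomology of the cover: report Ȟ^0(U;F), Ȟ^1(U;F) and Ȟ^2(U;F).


Ȟ^0(U;F) ≅ 0, Ȟ^1(U;F) ≅ Z ⊕ Z/2 and Ȟ^2(U;F) ≅ 0

cover nerve:
  A12={t1,t7} A13={t5} A14={t2,t4} A15={t3} A23={t8} A45={t6}
C dims 5,6; δ0: rk 5, SNF 1^4·2
Ȟ^0: (5−5)−0=0 ⇒ 0
Ȟ^1: (6−0)−5=1 plus torsion [2] ⇒ Z ⊕ Z/2
Ȟ^2: (0−0)−0=0 ⇒ 0


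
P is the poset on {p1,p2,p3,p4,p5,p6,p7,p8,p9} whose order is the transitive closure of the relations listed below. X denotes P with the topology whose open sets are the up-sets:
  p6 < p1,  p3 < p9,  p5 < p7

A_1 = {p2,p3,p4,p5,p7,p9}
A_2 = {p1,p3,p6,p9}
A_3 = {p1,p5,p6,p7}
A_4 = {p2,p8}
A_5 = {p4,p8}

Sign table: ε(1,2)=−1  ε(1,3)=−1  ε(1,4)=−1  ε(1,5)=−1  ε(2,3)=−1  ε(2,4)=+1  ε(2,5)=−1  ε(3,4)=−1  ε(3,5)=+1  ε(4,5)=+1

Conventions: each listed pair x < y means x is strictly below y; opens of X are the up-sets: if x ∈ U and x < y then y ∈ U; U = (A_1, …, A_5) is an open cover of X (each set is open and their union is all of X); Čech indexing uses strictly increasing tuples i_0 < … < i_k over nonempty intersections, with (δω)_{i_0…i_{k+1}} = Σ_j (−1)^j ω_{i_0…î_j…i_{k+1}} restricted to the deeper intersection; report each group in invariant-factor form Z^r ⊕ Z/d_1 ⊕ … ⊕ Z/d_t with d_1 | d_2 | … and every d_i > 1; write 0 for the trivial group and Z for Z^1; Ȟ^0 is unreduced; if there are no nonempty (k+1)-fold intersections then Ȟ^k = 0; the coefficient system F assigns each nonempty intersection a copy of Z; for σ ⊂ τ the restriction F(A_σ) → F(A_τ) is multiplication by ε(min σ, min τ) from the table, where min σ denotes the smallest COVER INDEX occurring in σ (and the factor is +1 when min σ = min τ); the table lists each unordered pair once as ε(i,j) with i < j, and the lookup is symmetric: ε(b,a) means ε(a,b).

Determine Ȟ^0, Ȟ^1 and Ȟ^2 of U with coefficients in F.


cover nerve:
  A12={p3,p9} A13={p5,p7} A14={p2} A15={p4} A23={p1,p6} A45={p8}
C dims 5,6; δ0: rk 5, SNF 1^4·2
Ȟ^0: (5−5)−0=0 ⇒ 0
Ȟ^1: (6−0)−5=1 plus torsion [2] ⇒ Z ⊕ Z/2
Ȟ^2: (0−0)−0=0 ⇒ 0

Ȟ^0 ≅ 0; Ȟ^1 ≅ Z ⊕ Z/2; Ȟ^2 ≅ 0


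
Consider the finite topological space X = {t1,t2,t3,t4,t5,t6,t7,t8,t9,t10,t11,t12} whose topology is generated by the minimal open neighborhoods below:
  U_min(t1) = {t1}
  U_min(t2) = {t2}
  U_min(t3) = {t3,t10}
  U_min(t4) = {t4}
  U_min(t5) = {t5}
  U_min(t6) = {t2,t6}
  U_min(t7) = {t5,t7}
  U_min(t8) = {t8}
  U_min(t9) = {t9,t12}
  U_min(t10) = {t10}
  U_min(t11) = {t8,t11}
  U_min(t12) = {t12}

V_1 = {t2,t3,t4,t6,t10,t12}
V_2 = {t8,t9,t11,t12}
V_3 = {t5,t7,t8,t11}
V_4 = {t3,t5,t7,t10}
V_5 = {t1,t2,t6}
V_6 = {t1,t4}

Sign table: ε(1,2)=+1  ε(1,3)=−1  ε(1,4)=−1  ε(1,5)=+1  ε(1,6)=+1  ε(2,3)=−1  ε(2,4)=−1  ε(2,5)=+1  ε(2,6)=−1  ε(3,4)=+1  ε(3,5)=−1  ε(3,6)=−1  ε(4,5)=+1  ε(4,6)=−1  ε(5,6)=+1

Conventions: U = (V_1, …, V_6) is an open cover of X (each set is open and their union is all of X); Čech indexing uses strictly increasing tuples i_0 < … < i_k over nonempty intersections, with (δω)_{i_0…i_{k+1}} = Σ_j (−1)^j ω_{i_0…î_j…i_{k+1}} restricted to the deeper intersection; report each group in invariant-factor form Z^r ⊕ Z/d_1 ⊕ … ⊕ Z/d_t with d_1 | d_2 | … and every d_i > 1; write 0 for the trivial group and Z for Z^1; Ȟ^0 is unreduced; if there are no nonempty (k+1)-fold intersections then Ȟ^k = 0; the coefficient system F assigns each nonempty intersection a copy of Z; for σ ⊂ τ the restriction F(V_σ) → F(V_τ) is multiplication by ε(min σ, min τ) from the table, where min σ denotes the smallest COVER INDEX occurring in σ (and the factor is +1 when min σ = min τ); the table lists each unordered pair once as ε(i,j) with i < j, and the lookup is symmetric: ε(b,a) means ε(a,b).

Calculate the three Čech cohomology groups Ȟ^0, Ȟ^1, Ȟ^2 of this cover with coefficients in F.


cover nerve:
  V12={t12} V14={t3,t10} V15={t2,t6} V16={t4} V23={t8,t11} V34={t5,t7} V56={t1}
C dims 6,7; δ0: rk 5, SNF 1^5
Ȟ^0: (6−5)−0=1 ⇒ Z
Ȟ^1: (7−0)−5=2 ⇒ Z^2
Ȟ^2: (0−0)−0=0 ⇒ 0

Ȟ^0 = Z, Ȟ^1 = Z^2 and Ȟ^2 = 0


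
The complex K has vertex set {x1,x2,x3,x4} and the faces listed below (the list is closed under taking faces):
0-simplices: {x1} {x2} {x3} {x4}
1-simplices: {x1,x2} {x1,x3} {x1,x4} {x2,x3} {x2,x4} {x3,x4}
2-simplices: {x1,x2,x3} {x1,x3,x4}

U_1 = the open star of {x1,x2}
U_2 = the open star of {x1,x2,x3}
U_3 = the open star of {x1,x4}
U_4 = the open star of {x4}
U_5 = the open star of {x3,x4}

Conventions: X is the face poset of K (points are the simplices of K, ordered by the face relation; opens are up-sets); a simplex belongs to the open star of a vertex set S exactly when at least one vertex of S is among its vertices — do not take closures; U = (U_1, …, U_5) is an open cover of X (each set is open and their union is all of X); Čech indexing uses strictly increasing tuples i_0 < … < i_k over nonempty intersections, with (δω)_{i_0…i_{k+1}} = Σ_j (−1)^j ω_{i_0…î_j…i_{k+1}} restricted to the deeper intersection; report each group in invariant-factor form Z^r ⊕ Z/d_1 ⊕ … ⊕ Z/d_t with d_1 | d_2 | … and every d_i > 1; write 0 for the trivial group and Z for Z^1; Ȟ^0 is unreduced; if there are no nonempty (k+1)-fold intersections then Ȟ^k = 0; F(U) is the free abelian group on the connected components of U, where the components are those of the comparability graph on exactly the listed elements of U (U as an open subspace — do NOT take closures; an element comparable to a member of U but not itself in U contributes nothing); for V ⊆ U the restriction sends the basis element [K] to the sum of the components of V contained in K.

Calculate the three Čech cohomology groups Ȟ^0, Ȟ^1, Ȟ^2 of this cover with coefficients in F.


Ȟ^0 = Z; Ȟ^1 = Z; Ȟ^2 = 0

nonempty overlaps:
  U1={{x1},{x2},{x1,x2},{x1,x3},{x1,x4},{x2,x3},{x2,x4},{x1,x2,x3},{x1,x3,x4}} U2={{x1},{x2},{x3},{x1,x2},{x1,x3},{x1,x4},{x2,x3},{x2,x4},{x3,x4},{x1,x2,x3},{x1,x3,x4}} U3={{x1},{x4},{x1,x2},{x1,x3},{x1,x4},{x2,x4},{x3,x4},{x1,x2,x3},{x1,x3,x4}} U4={{x4},{x1,x4},{x2,x4},{x3,x4},{x1,x3,x4}} U5={{x3},{x4},{x1,x3},{x1,x4},{x2,x3},{x2,x4},{x3,x4},{x1,x2,x3},{x1,x3,x4}}
  U12={{x1},{x2},{x1,x2},{x1,x3},{x1,x4},{x2,x3},{x2,x4},{x1,x2,x3},{x1,x3,x4}} U13={{x1},{x1,x2},{x1,x3},{x1,x4},{x2,x4},{x1,x2,x3},{x1,x3,x4}} U14={{x1,x4},{x2,x4},{x1,x3,x4}} U15={{x1,x3},{x1,x4},{x2,x3},{x2,x4},{x1,x2,x3},{x1,x3,x4}} U23={{x1},{x1,x2},{x1,x3},{x1,x4},{x2,x4},{x3,x4},{x1,x2,x3},{x1,x3,x4}} U24={{x1,x4},{x2,x4},{x3,x4},{x1,x3,x4}} U25={{x3},{x1,x3},{x1,x4},{x2,x3},{x2,x4},{x3,x4},{x1,x2,x3},{x1,x3,x4}} U34={{x4},{x1,x4},{x2,x4},{x3,x4},{x1,x3,x4}} U35={{x4},{x1,x3},{x1,x4},{x2,x4},{x3,x4},{x1,x2,x3},{x1,x3,x4}} U45={{x4},{x1,x4},{x2,x4},{x3,x4},{x1,x3,x4}}
  U123={{x1},{x1,x2},{x1,x3},{x1,x4},{x2,x4},{x1,x2,x3},{x1,x3,x4}} U124={{x1,x4},{x2,x4},{x1,x3,x4}} U125={{x1,x3},{x1,x4},{x2,x3},{x2,x4},{x1,x2,x3},{x1,x3,x4}} U134={{x1,x4},{x2,x4},{x1,x3,x4}} U135={{x1,x3},{x1,x4},{x2,x4},{x1,x2,x3},{x1,x3,x4}} U145={{x1,x4},{x2,x4},{x1,x3,x4}} U234={{x1,x4},{x2,x4},{x3,x4},{x1,x3,x4}} U235={{x1,x3},{x1,x4},{x2,x4},{x3,x4},{x1,x2,x3},{x1,x3,x4}} U245={{x1,x4},{x2,x4},{x3,x4},{x1,x3,x4}} U345={{x4},{x1,x4},{x2,x4},{x3,x4},{x1,x3,x4}}
  U1234={{x1,x4},{x2,x4},{x1,x3,x4}} U1235={{x1,x3},{x1,x4},{x2,x4},{x1,x2,x3},{x1,x3,x4}} U1245={{x1,x4},{x2,x4},{x1,x3,x4}} U1345={{x1,x4},{x2,x4},{x1,x3,x4}} U2345={{x1,x4},{x2,x4},{x3,x4},{x1,x3,x4}}
  U12345={{x1,x4},{x2,x4},{x1,x3,x4}}
components per intersection:
  U1: {{x1},{x2},{x1,x2},{x1,x3},{x1,x4},{x2,x3},{x2,x4},{x1,x2,x3},{x1,x3,x4}}
  U2: {{x1},{x2},{x3},{x1,x2},{x1,x3},{x1,x4},{x2,x3},{x2,x4},{x3,x4},{x1,x2,x3},{x1,x3,x4}}
  U3: {{x1},{x4},{x1,x2},{x1,x3},{x1,x4},{x2,x4},{x3,x4},{x1,x2,x3},{x1,x3,x4}}
  U4: {{x4},{x1,x4},{x2,x4},{x3,x4},{x1,x3,x4}}
  U5: {{x3},{x4},{x1,x3},{x1,x4},{x2,x3},{x2,x4},{x3,x4},{x1,x2,x3},{x1,x3,x4}}
  U12: {{x1},{x2},{x1,x2},{x1,x3},{x1,x4},{x2,x3},{x2,x4},{x1,x2,x3},{x1,x3,x4}}
  U13: {{x1},{x1,x2},{x1,x3},{x1,x4},{x1,x2,x3},{x1,x3,x4}} {{x2,x4}}
  U14: {{x1,x4},{x1,x3,x4}} {{x2,x4}}
  U15: {{x1,x3},{x1,x4},{x2,x3},{x1,x2,x3},{x1,x3,x4}} {{x2,x4}}
  U23: {{x1},{x1,x2},{x1,x3},{x1,x4},{x3,x4},{x1,x2,x3},{x1,x3,x4}} {{x2,x4}}
  U24: {{x1,x4},{x3,x4},{x1,x3,x4}} {{x2,x4}}
  U25: {{x3},{x1,x3},{x1,x4},{x2,x3},{x3,x4},{x1,x2,x3},{x1,x3,x4}} {{x2,x4}}
  U34: {{x4},{x1,x4},{x2,x4},{x3,x4},{x1,x3,x4}}
  U35: {{x4},{x1,x3},{x1,x4},{x2,x4},{x3,x4},{x1,x2,x3},{x1,x3,x4}}
  U45: {{x4},{x1,x4},{x2,x4},{x3,x4},{x1,x3,x4}}
  U123: {{x1},{x1,x2},{x1,x3},{x1,x4},{x1,x2,x3},{x1,x3,x4}} {{x2,x4}}
  U124: {{x1,x4},{x1,x3,x4}} {{x2,x4}}
  U125: {{x1,x3},{x1,x4},{x2,x3},{x1,x2,x3},{x1,x3,x4}} {{x2,x4}}
  U134: {{x1,x4},{x1,x3,x4}} {{x2,x4}}
  U135: {{x1,x3},{x1,x4},{x1,x2,x3},{x1,x3,x4}} {{x2,x4}}
  U145: {{x1,x4},{x1,x3,x4}} {{x2,x4}}
  U234: {{x1,x4},{x3,x4},{x1,x3,x4}} {{x2,x4}}
  U235: {{x1,x3},{x1,x4},{x3,x4},{x1,x2,x3},{x1,x3,x4}} {{x2,x4}}
  U245: {{x1,x4},{x3,x4},{x1,x3,x4}} {{x2,x4}}
  U345: {{x4},{x1,x4},{x2,x4},{x3,x4},{x1,x3,x4}}
  U1234: {{x1,x4},{x1,x3,x4}} {{x2,x4}}
  U1235: {{x1,x3},{x1,x4},{x1,x2,x3},{x1,x3,x4}} {{x2,x4}}
  U1245: {{x1,x4},{x1,x3,x4}} {{x2,x4}}
  U1345: {{x1,x4},{x1,x3,x4}} {{x2,x4}}
  U2345: {{x1,x4},{x3,x4},{x1,x3,x4}} {{x2,x4}}
  U12345: {{x1,x4},{x1,x3,x4}} {{x2,x4}}
C dims 5,16,19,10; δ0: rk 4, SNF 1^4; δ1: rk 11, SNF 1^11; δ2: rk 8, SNF 1^8
degree 0: 5−4−0 = 1 → Ȟ^0 ≅ Z
degree 1: 16−11−4 = 1 → Ȟ^1 ≅ Z
degree 2: 19−8−11 = 0 → Ȟ^2 ≅ 0


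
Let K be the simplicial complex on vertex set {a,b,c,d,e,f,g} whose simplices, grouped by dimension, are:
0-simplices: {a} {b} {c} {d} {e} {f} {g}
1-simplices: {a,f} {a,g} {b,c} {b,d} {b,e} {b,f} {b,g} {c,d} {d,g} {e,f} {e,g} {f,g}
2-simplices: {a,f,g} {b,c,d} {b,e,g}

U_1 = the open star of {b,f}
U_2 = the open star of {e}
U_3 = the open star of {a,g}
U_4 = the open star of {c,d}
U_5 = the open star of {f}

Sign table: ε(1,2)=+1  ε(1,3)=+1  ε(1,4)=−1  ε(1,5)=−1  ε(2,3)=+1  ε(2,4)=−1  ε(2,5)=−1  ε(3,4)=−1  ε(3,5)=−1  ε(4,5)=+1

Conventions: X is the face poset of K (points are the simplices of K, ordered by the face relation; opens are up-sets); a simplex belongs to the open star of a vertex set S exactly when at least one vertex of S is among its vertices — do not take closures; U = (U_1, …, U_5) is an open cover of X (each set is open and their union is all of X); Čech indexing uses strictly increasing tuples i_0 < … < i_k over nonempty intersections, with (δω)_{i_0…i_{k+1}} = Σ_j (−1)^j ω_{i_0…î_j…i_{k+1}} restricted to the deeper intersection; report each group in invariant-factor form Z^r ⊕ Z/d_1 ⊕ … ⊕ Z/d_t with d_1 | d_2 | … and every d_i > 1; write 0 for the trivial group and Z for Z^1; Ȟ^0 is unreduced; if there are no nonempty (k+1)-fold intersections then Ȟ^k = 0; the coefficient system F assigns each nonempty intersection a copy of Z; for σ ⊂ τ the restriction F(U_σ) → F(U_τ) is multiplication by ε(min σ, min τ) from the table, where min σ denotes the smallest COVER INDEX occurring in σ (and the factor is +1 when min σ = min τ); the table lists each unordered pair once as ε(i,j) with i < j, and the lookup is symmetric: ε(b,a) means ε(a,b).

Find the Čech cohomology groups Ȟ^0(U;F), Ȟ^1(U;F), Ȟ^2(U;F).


nonempty overlaps:
  U1={{b},{f},{a,f},{b,c},{b,d},{b,e},{b,f},{b,g},{e,f},{f,g},{a,f,g},{b,c,d},{b,e,g}} U2={{e},{b,e},{e,f},{e,g},{b,e,g}} U3={{a},{g},{a,f},{a,g},{b,g},{d,g},{e,g},{f,g},{a,f,g},{b,e,g}} U4={{c},{d},{b,c},{b,d},{c,d},{d,g},{b,c,d}} U5={{f},{a,f},{b,f},{e,f},{f,g},{a,f,g}}
  U12={{b,e},{e,f},{b,e,g}} U13={{a,f},{b,g},{f,g},{a,f,g},{b,e,g}} U14={{b,c},{b,d},{b,c,d}} U15={{f},{a,f},{b,f},{e,f},{f,g},{a,f,g}} U23={{e,g},{b,e,g}} U25={{e,f}} U34={{d,g}} U35={{a,f},{f,g},{a,f,g}}
  U123={{b,e,g}} U125={{e,f}} U135={{a,f},{f,g},{a,f,g}}
C dims 5,8,3; δ0: rk 4, SNF 1^4; δ1: rk 3, SNF 1^3
degree 0: 5−4−0 = 1 → Ȟ^0 ≅ Z
degree 1: 8−3−4 = 1 → Ȟ^1 ≅ Z
degree 2: 3−0−3 = 0 → Ȟ^2 ≅ 0

Ȟ^0(U;F) ≅ Z,  Ȟ^1(U;F) ≅ Z,  Ȟ^2(U;F) ≅ 0


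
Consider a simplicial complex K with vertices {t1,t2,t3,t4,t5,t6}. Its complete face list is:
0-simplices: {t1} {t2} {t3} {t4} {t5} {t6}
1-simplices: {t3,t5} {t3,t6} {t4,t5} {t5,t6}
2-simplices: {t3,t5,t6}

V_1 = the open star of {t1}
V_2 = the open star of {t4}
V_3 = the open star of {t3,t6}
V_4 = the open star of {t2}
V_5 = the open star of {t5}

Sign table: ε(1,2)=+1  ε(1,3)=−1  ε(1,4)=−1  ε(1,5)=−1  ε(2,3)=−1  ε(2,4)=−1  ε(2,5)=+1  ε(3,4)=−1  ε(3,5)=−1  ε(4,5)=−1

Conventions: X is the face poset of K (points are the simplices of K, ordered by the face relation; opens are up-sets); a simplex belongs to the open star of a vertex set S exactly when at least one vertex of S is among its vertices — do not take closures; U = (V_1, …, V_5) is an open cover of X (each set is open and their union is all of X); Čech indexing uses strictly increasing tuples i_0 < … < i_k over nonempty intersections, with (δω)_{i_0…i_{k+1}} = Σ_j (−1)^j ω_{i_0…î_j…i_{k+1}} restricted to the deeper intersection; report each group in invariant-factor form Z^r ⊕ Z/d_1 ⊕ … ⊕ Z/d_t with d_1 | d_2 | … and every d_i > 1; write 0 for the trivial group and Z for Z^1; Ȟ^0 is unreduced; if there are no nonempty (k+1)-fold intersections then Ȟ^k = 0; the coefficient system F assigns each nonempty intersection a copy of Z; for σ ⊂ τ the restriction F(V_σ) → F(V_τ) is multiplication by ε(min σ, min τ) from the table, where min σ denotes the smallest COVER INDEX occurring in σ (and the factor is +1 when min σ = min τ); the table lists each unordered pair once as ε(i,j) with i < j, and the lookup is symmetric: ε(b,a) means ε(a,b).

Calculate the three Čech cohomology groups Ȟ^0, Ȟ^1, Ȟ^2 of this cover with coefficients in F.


Ȟ^0 = Z^3, Ȟ^1 = 0 and Ȟ^2 = 0

nerve of the cover:
  V1={{t1}} V2={{t4},{t4,t5}} V3={{t3},{t6},{t3,t5},{t3,t6},{t5,t6},{t3,t5,t6}} V4={{t2}} V5={{t5},{t3,t5},{t4,t5},{t5,t6},{t3,t5,t6}}
  V25={{t4,t5}} V35={{t3,t5},{t5,t6},{t3,t5,t6}}
C dims 5,2; δ0: rk 2, SNF 1^2
Ȟ^0 = (5 − 2) − 0 = 3, so Ȟ^0 ≅ Z^3
Ȟ^1 = (2 − 0) − 2 = 0, so Ȟ^1 ≅ 0
Ȟ^2 = (0 − 0) − 0 = 0, so Ȟ^2 ≅ 0


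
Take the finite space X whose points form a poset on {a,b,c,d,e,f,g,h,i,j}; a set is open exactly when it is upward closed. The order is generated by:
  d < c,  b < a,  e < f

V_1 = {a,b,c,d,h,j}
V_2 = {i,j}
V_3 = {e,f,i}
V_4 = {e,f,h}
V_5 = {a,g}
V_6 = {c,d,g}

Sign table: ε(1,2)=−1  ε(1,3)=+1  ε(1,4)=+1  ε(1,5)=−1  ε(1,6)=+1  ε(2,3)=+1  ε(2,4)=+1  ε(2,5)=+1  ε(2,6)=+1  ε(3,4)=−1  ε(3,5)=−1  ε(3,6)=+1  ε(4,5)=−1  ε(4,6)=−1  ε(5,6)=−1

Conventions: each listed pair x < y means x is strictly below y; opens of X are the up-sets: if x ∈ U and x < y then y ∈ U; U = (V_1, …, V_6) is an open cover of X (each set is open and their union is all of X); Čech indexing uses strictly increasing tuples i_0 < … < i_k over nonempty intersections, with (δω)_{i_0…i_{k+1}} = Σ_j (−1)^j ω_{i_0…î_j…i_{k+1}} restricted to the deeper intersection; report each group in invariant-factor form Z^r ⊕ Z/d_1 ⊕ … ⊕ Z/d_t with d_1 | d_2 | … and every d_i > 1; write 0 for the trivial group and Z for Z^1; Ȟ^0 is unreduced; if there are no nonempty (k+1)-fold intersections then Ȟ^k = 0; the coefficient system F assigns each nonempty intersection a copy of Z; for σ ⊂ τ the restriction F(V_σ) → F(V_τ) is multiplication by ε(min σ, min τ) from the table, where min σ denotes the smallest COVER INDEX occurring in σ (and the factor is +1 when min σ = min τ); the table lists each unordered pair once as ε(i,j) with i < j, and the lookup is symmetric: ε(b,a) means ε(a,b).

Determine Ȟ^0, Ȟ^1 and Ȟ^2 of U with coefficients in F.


Ȟ^0 = Z,  Ȟ^1 = Z^2,  Ȟ^2 = 0

cover nerve:
  V12={j} V14={h} V15={a} V16={c,d} V23={i} V34={e,f} V56={g}
C dims 6,7; δ0: rk 5, SNF 1^5
Ȟ^0: (6−5)−0=1 ⇒ Z
Ȟ^1: (7−0)−5=2 ⇒ Z^2
Ȟ^2: (0−0)−0=0 ⇒ 0


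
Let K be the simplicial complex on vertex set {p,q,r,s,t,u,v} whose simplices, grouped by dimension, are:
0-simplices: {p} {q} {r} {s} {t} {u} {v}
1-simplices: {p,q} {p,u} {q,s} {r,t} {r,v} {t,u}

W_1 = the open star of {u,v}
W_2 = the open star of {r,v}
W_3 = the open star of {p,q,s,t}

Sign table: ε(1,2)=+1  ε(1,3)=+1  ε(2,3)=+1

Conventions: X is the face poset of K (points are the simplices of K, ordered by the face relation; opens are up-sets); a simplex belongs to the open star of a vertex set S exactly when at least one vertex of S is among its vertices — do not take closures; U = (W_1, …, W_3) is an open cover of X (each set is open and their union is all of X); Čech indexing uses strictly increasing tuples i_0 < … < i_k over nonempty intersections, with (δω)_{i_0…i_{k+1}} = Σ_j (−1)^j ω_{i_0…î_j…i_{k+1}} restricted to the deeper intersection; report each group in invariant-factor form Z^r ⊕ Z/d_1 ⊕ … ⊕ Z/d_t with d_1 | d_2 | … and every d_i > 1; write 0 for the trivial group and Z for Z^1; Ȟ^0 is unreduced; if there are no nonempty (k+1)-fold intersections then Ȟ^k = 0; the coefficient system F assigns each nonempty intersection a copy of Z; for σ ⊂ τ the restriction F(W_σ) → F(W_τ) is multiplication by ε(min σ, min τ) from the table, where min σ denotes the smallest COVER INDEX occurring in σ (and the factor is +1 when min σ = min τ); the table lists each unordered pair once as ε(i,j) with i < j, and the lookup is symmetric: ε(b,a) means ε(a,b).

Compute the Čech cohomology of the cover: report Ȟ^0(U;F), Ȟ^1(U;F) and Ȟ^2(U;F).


Ȟ^0(U;F) ≅ Z, Ȟ^1(U;F) ≅ Z, Ȟ^2(U;F) ≅ 0

nonempty overlaps:
  W1={{u},{v},{p,u},{r,v},{t,u}} W2={{r},{v},{r,t},{r,v}} W3={{p},{q},{s},{t},{p,q},{p,u},{q,s},{r,t},{t,u}}
  W12={{v},{r,v}} W13={{p,u},{t,u}} W23={{r,t}}
C dims 3,3; δ0: rk 2, SNF 1^2
degree 0: 3−2−0 = 1 → Ȟ^0 ≅ Z
degree 1: 3−0−2 = 1 → Ȟ^1 ≅ Z
degree 2: 0−0−0 = 0 → Ȟ^2 ≅ 0


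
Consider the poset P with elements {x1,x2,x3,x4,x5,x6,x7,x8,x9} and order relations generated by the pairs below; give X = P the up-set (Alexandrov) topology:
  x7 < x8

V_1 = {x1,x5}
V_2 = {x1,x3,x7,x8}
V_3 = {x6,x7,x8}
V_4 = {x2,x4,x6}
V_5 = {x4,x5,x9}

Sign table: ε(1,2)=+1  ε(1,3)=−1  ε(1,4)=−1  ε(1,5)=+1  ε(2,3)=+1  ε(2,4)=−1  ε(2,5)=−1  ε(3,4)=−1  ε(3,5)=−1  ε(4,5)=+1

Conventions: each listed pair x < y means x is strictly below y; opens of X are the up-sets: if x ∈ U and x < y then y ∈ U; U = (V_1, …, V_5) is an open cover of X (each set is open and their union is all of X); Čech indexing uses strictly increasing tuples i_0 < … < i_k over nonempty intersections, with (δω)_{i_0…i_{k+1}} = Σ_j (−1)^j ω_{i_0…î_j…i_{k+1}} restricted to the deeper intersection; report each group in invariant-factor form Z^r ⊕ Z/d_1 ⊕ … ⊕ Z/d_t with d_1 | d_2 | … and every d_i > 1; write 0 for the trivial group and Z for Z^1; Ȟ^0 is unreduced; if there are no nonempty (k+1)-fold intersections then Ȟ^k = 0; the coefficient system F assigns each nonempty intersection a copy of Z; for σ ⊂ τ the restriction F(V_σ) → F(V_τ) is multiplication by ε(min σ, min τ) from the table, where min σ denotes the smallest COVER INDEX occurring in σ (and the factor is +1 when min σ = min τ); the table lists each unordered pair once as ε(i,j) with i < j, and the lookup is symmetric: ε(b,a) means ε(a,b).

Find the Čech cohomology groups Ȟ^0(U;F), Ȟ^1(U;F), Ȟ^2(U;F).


intersection data:
  V12={x1} V15={x5} V23={x7,x8} V34={x6} V45={x4}
C dims 5,5; δ0: rk 5, SNF 1^4·2
Ȟ^0 = (5 − 5) − 0 = 0, so Ȟ^0 ≅ 0
Ȟ^1 = (5 − 0) − 5 = 0 plus torsion [2], so Ȟ^1 ≅ Z/2
Ȟ^2 = (0 − 0) − 0 = 0, so Ȟ^2 ≅ 0

Ȟ^0(U;F) ≅ 0, Ȟ^1(U;F) ≅ Z/2, Ȟ^2(U;F) ≅ 0


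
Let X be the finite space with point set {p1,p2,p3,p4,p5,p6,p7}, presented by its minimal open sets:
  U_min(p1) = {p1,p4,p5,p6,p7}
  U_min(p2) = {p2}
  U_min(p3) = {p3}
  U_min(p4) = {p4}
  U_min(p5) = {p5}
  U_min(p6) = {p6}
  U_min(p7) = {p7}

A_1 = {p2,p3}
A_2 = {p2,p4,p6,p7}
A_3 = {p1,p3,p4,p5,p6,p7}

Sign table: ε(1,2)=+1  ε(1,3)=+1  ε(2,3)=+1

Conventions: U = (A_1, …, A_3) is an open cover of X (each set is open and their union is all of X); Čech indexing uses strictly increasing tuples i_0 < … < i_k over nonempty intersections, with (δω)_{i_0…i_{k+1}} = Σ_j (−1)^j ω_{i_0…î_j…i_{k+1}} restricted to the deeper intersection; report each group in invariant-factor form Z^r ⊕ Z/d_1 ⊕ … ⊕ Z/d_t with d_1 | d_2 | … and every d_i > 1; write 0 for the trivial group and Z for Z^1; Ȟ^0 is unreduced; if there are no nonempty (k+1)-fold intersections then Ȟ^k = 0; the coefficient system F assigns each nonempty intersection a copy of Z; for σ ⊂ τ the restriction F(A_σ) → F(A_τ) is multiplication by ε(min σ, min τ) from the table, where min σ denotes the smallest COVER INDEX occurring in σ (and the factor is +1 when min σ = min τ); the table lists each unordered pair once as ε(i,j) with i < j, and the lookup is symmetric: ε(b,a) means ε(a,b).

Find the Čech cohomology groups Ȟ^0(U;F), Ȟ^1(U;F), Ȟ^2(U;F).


Ȟ^0(U;F) ≅ Z, Ȟ^1(U;F) ≅ Z and Ȟ^2(U;F) ≅ 0

cover nerve:
  A12={p2} A13={p3} A23={p4,p6,p7}
C dims 3,3; δ0: rk 2, SNF 1^2
Ȟ^0: (3−2)−0=1 ⇒ Z
Ȟ^1: (3−0)−2=1 ⇒ Z
Ȟ^2: (0−0)−0=0 ⇒ 0


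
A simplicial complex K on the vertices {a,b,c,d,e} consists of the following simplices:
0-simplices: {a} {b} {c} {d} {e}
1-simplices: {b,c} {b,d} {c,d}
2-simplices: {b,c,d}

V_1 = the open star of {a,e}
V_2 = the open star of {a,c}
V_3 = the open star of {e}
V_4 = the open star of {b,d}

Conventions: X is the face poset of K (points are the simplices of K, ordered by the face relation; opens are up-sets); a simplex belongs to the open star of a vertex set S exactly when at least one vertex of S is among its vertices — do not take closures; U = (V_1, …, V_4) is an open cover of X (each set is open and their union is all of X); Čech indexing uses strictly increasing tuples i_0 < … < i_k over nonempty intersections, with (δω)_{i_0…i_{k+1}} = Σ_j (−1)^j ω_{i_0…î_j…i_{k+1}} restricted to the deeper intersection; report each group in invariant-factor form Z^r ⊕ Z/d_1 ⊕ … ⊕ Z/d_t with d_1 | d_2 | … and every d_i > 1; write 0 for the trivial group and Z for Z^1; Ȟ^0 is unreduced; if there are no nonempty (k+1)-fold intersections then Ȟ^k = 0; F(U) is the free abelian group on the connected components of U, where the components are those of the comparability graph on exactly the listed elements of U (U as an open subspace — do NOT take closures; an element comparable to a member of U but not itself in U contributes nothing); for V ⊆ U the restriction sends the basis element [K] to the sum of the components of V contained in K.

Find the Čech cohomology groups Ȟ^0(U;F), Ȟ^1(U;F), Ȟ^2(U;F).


Ȟ^0(U;F) ≅ Z^3, Ȟ^1(U;F) ≅ 0, Ȟ^2(U;F) ≅ 0

cover nerve:
  V1={{a},{e}} V2={{a},{c},{b,c},{c,d},{b,c,d}} V3={{e}} V4={{b},{d},{b,c},{b,d},{c,d},{b,c,d}}
  V12={{a}} V13={{e}} V24={{b,c},{c,d},{b,c,d}}
components per intersection:
  V1: {{a}} {{e}}
  V2: {{a}} {{c},{b,c},{c,d},{b,c,d}}
  V3: {{e}}
  V4: {{b},{d},{b,c},{b,d},{c,d},{b,c,d}}
  V12: {{a}}
  V13: {{e}}
  V24: {{b,c},{c,d},{b,c,d}}
C dims 6,3; δ0: rk 3, SNF 1^3
Ȟ^0: (6−3)−0=3 ⇒ Z^3
Ȟ^1: (3−0)−3=0 ⇒ 0
Ȟ^2: (0−0)−0=0 ⇒ 0


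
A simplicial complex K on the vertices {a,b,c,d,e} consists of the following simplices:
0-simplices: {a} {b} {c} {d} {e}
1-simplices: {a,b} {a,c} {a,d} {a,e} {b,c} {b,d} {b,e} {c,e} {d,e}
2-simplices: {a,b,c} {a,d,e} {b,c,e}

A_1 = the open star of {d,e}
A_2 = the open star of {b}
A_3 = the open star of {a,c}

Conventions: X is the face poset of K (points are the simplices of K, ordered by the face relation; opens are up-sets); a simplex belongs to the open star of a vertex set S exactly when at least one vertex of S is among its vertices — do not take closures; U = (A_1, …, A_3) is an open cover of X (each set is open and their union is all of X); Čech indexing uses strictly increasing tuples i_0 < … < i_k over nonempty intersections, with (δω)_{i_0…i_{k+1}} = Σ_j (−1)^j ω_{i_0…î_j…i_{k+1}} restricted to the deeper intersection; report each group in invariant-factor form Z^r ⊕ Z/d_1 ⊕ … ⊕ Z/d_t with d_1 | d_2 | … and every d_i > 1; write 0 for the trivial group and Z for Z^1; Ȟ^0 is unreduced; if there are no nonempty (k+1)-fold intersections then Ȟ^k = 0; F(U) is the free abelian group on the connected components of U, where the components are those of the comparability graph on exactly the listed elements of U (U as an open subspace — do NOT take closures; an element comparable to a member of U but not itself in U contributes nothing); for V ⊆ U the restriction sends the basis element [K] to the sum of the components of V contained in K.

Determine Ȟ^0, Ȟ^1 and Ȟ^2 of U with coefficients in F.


nonempty intersections:
  A1={{d},{e},{a,d},{a,e},{b,d},{b,e},{c,e},{d,e},{a,d,e},{b,c,e}} A2={{b},{a,b},{b,c},{b,d},{b,e},{a,b,c},{b,c,e}} A3={{a},{c},{a,b},{a,c},{a,d},{a,e},{b,c},{c,e},{a,b,c},{a,d,e},{b,c,e}}
  A12={{b,d},{b,e},{b,c,e}} A13={{a,d},{a,e},{c,e},{a,d,e},{b,c,e}} A23={{a,b},{b,c},{a,b,c},{b,c,e}}
  A123={{b,c,e}}
components per intersection:
  A1: {{d},{e},{a,d},{a,e},{b,d},{b,e},{c,e},{d,e},{a,d,e},{b,c,e}}
  A2: {{b},{a,b},{b,c},{b,d},{b,e},{a,b,c},{b,c,e}}
  A3: {{a},{c},{a,b},{a,c},{a,d},{a,e},{b,c},{c,e},{a,b,c},{a,d,e},{b,c,e}}
  A12: {{b,d}} {{b,e},{b,c,e}}
  A13: {{a,d},{a,e},{a,d,e}} {{c,e},{b,c,e}}
  A23: {{a,b},{b,c},{a,b,c},{b,c,e}}
  A123: {{b,c,e}}
C dims 3,5,1; δ0: rk 2, SNF 1^2; δ1: rk 1, SNF 1^1
Ȟ^0: (3−2)−0=1 ⇒ Z
Ȟ^1: (5−1)−2=2 ⇒ Z^2
Ȟ^2: (1−0)−1=0 ⇒ 0

Ȟ^0(U;F) ≅ Z; Ȟ^1(U;F) ≅ Z^2; Ȟ^2(U;F) ≅ 0


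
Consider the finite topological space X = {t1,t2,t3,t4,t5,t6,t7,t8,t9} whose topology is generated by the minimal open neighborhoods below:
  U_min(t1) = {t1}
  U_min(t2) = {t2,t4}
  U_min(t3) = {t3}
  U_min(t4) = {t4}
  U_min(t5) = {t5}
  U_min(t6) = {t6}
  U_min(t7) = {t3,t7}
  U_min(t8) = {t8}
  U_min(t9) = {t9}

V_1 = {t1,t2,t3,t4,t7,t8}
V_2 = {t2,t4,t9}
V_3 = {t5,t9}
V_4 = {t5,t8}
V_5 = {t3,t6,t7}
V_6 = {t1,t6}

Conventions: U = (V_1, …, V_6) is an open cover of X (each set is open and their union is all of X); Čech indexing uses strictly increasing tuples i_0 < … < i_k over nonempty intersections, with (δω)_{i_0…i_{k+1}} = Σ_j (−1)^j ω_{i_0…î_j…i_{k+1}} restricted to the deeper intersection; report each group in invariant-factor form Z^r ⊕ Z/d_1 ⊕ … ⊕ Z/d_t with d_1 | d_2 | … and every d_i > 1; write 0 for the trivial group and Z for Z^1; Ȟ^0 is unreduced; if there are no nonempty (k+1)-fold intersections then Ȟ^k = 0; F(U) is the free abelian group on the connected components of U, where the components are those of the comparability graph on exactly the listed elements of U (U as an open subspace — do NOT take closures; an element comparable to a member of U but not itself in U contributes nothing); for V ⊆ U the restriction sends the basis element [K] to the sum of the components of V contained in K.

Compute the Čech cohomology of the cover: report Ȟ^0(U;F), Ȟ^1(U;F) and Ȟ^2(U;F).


Ȟ^0 = Z^7, Ȟ^1 = 0 and Ȟ^2 = 0

nonempty intersections:
  V12={t2,t4} V14={t8} V15={t3,t7} V16={t1} V23={t9} V34={t5} V56={t6}
components per intersection:
  V1: {t1} {t2,t4} {t3,t7} {t8}
  V2: {t2,t4} {t9}
  V3: {t5} {t9}
  V4: {t5} {t8}
  V5: {t3,t7} {t6}
  V6: {t1} {t6}
  V12: {t2,t4}
  V14: {t8}
  V15: {t3,t7}
  V16: {t1}
  V23: {t9}
  V34: {t5}
  V56: {t6}
C dims 14,7; δ0: rk 7, SNF 1^7
Ȟ^0: (14−7)−0=7 ⇒ Z^7
Ȟ^1: (7−0)−7=0 ⇒ 0
Ȟ^2: (0−0)−0=0 ⇒ 0


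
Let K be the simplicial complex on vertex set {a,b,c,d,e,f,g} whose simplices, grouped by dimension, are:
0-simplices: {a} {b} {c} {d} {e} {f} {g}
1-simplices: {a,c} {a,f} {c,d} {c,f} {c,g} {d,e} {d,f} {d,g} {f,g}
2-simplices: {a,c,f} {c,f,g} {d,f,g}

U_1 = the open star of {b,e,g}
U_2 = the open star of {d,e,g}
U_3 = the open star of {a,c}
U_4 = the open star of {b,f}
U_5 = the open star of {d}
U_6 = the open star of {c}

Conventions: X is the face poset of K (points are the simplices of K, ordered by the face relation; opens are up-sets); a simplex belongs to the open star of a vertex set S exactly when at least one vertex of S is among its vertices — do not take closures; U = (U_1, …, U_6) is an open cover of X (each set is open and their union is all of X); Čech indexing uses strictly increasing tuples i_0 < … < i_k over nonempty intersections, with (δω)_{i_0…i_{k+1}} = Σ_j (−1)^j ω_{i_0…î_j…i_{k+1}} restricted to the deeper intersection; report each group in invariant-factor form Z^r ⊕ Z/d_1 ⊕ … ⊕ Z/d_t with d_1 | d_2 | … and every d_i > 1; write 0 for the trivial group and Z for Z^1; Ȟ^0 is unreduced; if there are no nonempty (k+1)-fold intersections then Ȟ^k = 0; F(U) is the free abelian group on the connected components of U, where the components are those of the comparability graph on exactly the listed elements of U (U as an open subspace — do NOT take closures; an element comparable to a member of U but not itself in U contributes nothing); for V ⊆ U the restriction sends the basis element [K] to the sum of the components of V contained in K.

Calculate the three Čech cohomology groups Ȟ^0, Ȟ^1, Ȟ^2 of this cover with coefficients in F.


Ȟ^0(U;F) ≅ Z^2; Ȟ^1(U;F) ≅ Z; Ȟ^2(U;F) ≅ 0

nerve of the cover:
  U1={{b},{e},{g},{c,g},{d,e},{d,g},{f,g},{c,f,g},{d,f,g}} U2={{d},{e},{g},{c,d},{c,g},{d,e},{d,f},{d,g},{f,g},{c,f,g},{d,f,g}} U3={{a},{c},{a,c},{a,f},{c,d},{c,f},{c,g},{a,c,f},{c,f,g}} U4={{b},{f},{a,f},{c,f},{d,f},{f,g},{a,c,f},{c,f,g},{d,f,g}} U5={{d},{c,d},{d,e},{d,f},{d,g},{d,f,g}} U6={{c},{a,c},{c,d},{c,f},{c,g},{a,c,f},{c,f,g}}
  U12={{e},{g},{c,g},{d,e},{d,g},{f,g},{c,f,g},{d,f,g}} U13={{c,g},{c,f,g}} U14={{b},{f,g},{c,f,g},{d,f,g}} U15={{d,e},{d,g},{d,f,g}} U16={{c,g},{c,f,g}} U23={{c,d},{c,g},{c,f,g}} U24={{d,f},{f,g},{c,f,g},{d,f,g}} U25={{d},{c,d},{d,e},{d,f},{d,g},{d,f,g}} U26={{c,d},{c,g},{c,f,g}} U34={{a,f},{c,f},{a,c,f},{c,f,g}} U35={{c,d}} U36={{c},{a,c},{c,d},{c,f},{c,g},{a,c,f},{c,f,g}} U45={{d,f},{d,f,g}} U46={{c,f},{a,c,f},{c,f,g}} U56={{c,d}}
  U123={{c,g},{c,f,g}} U124={{f,g},{c,f,g},{d,f,g}} U125={{d,e},{d,g},{d,f,g}} U126={{c,g},{c,f,g}} U134={{c,f,g}} U136={{c,g},{c,f,g}} U145={{d,f,g}} U146={{c,f,g}} U234={{c,f,g}} U235={{c,d}} U236={{c,d},{c,g},{c,f,g}} U245={{d,f},{d,f,g}} U246={{c,f,g}} U256={{c,d}} U346={{c,f},{a,c,f},{c,f,g}} U356={{c,d}}
  U1234={{c,f,g}} U1236={{c,g},{c,f,g}} U1245={{d,f,g}} U1246={{c,f,g}} U1346={{c,f,g}} U2346={{c,f,g}} U2356={{c,d}}
  U12346={{c,f,g}}
components per intersection:
  U1: {{b}} {{e},{d,e}} {{g},{c,g},{d,g},{f,g},{c,f,g},{d,f,g}}
  U2: {{d},{e},{g},{c,d},{c,g},{d,e},{d,f},{d,g},{f,g},{c,f,g},{d,f,g}}
  U3: {{a},{c},{a,c},{a,f},{c,d},{c,f},{c,g},{a,c,f},{c,f,g}}
  U4: {{b}} {{f},{a,f},{c,f},{d,f},{f,g},{a,c,f},{c,f,g},{d,f,g}}
  U5: {{d},{c,d},{d,e},{d,f},{d,g},{d,f,g}}
  U6: {{c},{a,c},{c,d},{c,f},{c,g},{a,c,f},{c,f,g}}
  U12: {{e},{d,e}} {{g},{c,g},{d,g},{f,g},{c,f,g},{d,f,g}}
  U13: {{c,g},{c,f,g}}
  U14: {{b}} {{f,g},{c,f,g},{d,f,g}}
  U15: {{d,e}} {{d,g},{d,f,g}}
  U16: {{c,g},{c,f,g}}
  U23: {{c,d}} {{c,g},{c,f,g}}
  U24: {{d,f},{f,g},{c,f,g},{d,f,g}}
  U25: {{d},{c,d},{d,e},{d,f},{d,g},{d,f,g}}
  U26: {{c,d}} {{c,g},{c,f,g}}
  U34: {{a,f},{c,f},{a,c,f},{c,f,g}}
  U35: {{c,d}}
  U36: {{c},{a,c},{c,d},{c,f},{c,g},{a,c,f},{c,f,g}}
  U45: {{d,f},{d,f,g}}
  U46: {{c,f},{a,c,f},{c,f,g}}
  U56: {{c,d}}
  U123: {{c,g},{c,f,g}}
  U124: {{f,g},{c,f,g},{d,f,g}}
  U125: {{d,e}} {{d,g},{d,f,g}}
  U126: {{c,g},{c,f,g}}
  U134: {{c,f,g}}
  U136: {{c,g},{c,f,g}}
  U145: {{d,f,g}}
  U146: {{c,f,g}}
  U234: {{c,f,g}}
  U235: {{c,d}}
  U236: {{c,d}} {{c,g},{c,f,g}}
  U245: {{d,f},{d,f,g}}
  U246: {{c,f,g}}
  U256: {{c,d}}
  U346: {{c,f},{a,c,f},{c,f,g}}
  U356: {{c,d}}
  U1234: {{c,f,g}}
  U1236: {{c,g},{c,f,g}}
  U1245: {{d,f,g}}
  U1246: {{c,f,g}}
  U1346: {{c,f,g}}
  U2346: {{c,f,g}}
  U2356: {{c,d}}
  U12346: {{c,f,g}}
C dims 9,20,18,7; δ0: rk 7, SNF 1^7; δ1: rk 12, SNF 1^12; δ2: rk 6, SNF 1^6
Ȟ^0 = (9 − 7) − 0 = 2, so Ȟ^0 ≅ Z^2
Ȟ^1 = (20 − 12) − 7 = 1, so Ȟ^1 ≅ Z
Ȟ^2 = (18 − 6) − 12 = 0, so Ȟ^2 ≅ 0


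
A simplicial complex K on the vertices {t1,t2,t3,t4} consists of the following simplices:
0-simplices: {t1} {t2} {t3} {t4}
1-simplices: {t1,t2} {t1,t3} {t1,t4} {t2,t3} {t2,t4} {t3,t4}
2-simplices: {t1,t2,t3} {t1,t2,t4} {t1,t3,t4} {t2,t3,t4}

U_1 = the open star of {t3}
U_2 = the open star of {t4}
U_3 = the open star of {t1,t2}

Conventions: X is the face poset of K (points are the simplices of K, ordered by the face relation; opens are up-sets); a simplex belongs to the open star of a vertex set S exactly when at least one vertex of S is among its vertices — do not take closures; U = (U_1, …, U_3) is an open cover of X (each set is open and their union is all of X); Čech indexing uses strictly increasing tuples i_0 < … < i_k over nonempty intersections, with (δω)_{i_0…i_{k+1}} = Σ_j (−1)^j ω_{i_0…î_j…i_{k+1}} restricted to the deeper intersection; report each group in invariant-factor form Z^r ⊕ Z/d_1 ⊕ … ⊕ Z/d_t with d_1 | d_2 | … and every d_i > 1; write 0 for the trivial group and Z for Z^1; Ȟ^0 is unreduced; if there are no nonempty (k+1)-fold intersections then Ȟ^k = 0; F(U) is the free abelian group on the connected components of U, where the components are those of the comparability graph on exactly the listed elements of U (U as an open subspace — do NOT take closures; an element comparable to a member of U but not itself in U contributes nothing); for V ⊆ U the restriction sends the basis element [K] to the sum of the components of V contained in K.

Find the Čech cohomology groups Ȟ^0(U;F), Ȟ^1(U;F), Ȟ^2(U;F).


Ȟ^0 = Z,  Ȟ^1 = 0,  Ȟ^2 = Z

nerve simplices:
  U1={{t3},{t1,t3},{t2,t3},{t3,t4},{t1,t2,t3},{t1,t3,t4},{t2,t3,t4}} U2={{t4},{t1,t4},{t2,t4},{t3,t4},{t1,t2,t4},{t1,t3,t4},{t2,t3,t4}} U3={{t1},{t2},{t1,t2},{t1,t3},{t1,t4},{t2,t3},{t2,t4},{t1,t2,t3},{t1,t2,t4},{t1,t3,t4},{t2,t3,t4}}
  U12={{t3,t4},{t1,t3,t4},{t2,t3,t4}} U13={{t1,t3},{t2,t3},{t1,t2,t3},{t1,t3,t4},{t2,t3,t4}} U23={{t1,t4},{t2,t4},{t1,t2,t4},{t1,t3,t4},{t2,t3,t4}}
  U123={{t1,t3,t4},{t2,t3,t4}}
components per intersection:
  U1: {{t3},{t1,t3},{t2,t3},{t3,t4},{t1,t2,t3},{t1,t3,t4},{t2,t3,t4}}
  U2: {{t4},{t1,t4},{t2,t4},{t3,t4},{t1,t2,t4},{t1,t3,t4},{t2,t3,t4}}
  U3: {{t1},{t2},{t1,t2},{t1,t3},{t1,t4},{t2,t3},{t2,t4},{t1,t2,t3},{t1,t2,t4},{t1,t3,t4},{t2,t3,t4}}
  U12: {{t3,t4},{t1,t3,t4},{t2,t3,t4}}
  U13: {{t1,t3},{t2,t3},{t1,t2,t3},{t1,t3,t4},{t2,t3,t4}}
  U23: {{t1,t4},{t2,t4},{t1,t2,t4},{t1,t3,t4},{t2,t3,t4}}
  U123: {{t1,t3,t4}} {{t2,t3,t4}}
C dims 3,3,2; δ0: rk 2, SNF 1^2; δ1: rk 1, SNF 1^1
degree 0: 3−2−0 = 1 → Ȟ^0 ≅ Z
degree 1: 3−1−2 = 0 → Ȟ^1 ≅ 0
degree 2: 2−0−1 = 1 → Ȟ^2 ≅ Z


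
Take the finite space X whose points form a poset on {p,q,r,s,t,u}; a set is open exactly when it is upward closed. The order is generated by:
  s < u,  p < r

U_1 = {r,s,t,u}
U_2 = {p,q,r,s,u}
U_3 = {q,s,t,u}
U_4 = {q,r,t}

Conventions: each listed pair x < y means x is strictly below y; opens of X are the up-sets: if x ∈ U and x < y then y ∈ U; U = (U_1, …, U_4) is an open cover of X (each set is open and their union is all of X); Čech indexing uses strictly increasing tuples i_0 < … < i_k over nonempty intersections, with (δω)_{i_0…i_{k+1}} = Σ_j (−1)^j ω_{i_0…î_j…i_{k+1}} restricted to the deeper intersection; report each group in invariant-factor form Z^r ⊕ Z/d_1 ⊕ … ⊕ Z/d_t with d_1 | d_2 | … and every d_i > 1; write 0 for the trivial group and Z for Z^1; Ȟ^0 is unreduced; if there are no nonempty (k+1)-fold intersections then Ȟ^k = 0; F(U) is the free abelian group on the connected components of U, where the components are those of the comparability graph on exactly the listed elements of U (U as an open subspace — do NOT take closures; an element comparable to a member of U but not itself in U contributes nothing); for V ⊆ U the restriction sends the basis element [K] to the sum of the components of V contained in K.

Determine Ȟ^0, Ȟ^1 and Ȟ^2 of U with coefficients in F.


Ȟ^0 = Z^4, Ȟ^1 = 0 and Ȟ^2 = 0

intersection data:
  U12={r,s,u} U13={s,t,u} U14={r,t} U23={q,s,u} U24={q,r} U34={q,t}
  U123={s,u} U124={r} U134={t} U234={q}
components per intersection:
  U1: {r} {s,u} {t}
  U2: {p,r} {q} {s,u}
  U3: {q} {s,u} {t}
  U4: {q} {r} {t}
  U12: {r} {s,u}
  U13: {s,u} {t}
  U14: {r} {t}
  U23: {q} {s,u}
  U24: {q} {r}
  U34: {q} {t}
  U123: {s,u}
  U124: {r}
  U134: {t}
  U234: {q}
C dims 12,12,4; δ0: rk 8, SNF 1^8; δ1: rk 4, SNF 1^4
Ȟ^0 = (12 − 8) − 0 = 4, so Ȟ^0 ≅ Z^4
Ȟ^1 = (12 − 4) − 8 = 0, so Ȟ^1 ≅ 0
Ȟ^2 = (4 − 0) − 4 = 0, so Ȟ^2 ≅ 0


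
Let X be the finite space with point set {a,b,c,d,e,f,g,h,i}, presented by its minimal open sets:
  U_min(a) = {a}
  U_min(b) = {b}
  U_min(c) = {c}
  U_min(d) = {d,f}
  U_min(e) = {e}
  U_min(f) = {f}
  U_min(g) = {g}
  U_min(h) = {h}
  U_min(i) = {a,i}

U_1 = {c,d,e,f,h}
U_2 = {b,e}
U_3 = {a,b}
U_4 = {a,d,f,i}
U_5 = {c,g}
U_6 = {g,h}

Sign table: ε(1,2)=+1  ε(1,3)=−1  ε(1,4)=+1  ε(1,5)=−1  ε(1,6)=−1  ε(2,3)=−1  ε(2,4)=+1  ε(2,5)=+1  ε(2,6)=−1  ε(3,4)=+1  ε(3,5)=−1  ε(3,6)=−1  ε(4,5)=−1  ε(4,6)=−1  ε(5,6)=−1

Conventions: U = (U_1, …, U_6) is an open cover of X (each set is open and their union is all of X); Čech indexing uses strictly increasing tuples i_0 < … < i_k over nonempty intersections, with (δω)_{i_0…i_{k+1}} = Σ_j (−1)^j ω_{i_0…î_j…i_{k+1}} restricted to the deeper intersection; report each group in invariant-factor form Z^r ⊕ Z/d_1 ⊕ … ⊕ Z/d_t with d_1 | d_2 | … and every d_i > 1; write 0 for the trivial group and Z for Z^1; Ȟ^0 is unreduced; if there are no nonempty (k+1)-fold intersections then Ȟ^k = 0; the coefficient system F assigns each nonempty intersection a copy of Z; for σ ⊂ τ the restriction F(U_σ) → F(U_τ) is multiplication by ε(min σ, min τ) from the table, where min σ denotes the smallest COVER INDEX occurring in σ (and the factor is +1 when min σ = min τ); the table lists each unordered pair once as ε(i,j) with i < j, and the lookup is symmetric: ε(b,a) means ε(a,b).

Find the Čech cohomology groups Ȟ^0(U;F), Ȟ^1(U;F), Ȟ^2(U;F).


Ȟ^0(U;F) ≅ 0; Ȟ^1(U;F) ≅ Z ⊕ Z/2; Ȟ^2(U;F) ≅ 0

nerve simplices:
  U12={e} U14={d,f} U15={c} U16={h} U23={b} U34={a} U56={g}
C dims 6,7; δ0: rk 6, SNF 1^5·2
degree 0: 6−6−0 = 0 → Ȟ^0 ≅ 0
degree 1: 7−0−6 = 1 plus torsion [2] → Ȟ^1 ≅ Z ⊕ Z/2
degree 2: 0−0−0 = 0 → Ȟ^2 ≅ 0
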